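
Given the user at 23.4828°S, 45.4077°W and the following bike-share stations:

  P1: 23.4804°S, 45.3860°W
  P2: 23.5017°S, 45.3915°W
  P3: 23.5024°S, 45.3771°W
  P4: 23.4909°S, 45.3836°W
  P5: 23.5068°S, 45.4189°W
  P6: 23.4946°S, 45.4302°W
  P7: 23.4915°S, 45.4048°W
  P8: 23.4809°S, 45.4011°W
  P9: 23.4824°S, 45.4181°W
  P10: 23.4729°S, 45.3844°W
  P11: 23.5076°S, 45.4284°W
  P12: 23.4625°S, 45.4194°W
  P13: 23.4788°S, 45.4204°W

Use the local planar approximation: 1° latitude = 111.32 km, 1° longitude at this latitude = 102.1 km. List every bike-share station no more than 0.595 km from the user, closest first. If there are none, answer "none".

none

Distances from 23.4828°S, 45.4077°W:
P1: √((0.0024·111.32)² + (0.0217·102.1)²) = √(0.071379 + 4.908750) = 2.2316 km
P2: √((-0.0189·111.32)² + (0.0162·102.1)²) = √(4.426597 + 2.735782) = 2.6763 km
P3: √((-0.0196·111.32)² + (0.0306·102.1)²) = √(4.760565 + 9.761001) = 3.8107 km
P4: √((-0.0081·111.32)² + (0.0241·102.1)²) = √(0.813048 + 6.054602) = 2.6206 km
P5: √((-0.0240·111.32)² + (-0.0112·102.1)²) = √(7.137874 + 1.307638) = 2.9061 km
P6: √((-0.0118·111.32)² + (-0.0225·102.1)²) = √(1.725482 + 5.277358) = 2.6463 km
P7: √((-0.0087·111.32)² + (0.0029·102.1)²) = √(0.937961 + 0.087669) = 1.0127 km
P8: √((0.0019·111.32)² + (0.0066·102.1)²) = √(0.044736 + 0.454087) = 0.7063 km
P9: √((0.0004·111.32)² + (-0.0104·102.1)²) = √(0.001983 + 1.127504) = 1.0628 km
P10: √((0.0099·111.32)² + (0.0233·102.1)²) = √(1.214554 + 5.659308) = 2.6218 km
P11: √((-0.0248·111.32)² + (-0.0207·102.1)²) = √(7.621663 + 4.466755) = 3.4768 km
P12: √((0.0203·111.32)² + (-0.0117·102.1)²) = √(5.106678 + 1.426997) = 2.5561 km
P13: √((0.0040·111.32)² + (-0.0127·102.1)²) = √(0.198274 + 1.681353) = 1.3710 km
Threshold 0.595 km: none within range.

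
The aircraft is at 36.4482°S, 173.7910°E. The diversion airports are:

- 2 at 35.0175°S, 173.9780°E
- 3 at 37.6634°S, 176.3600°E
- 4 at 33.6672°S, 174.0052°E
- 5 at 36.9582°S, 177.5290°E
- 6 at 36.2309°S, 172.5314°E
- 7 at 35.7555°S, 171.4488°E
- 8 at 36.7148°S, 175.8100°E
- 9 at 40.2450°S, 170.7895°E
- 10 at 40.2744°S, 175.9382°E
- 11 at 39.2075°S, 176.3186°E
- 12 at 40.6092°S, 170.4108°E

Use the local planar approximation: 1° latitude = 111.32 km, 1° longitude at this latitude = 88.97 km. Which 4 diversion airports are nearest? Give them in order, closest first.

6, 2, 8, 7

Distances from 36.4482°S, 173.7910°E:
2: 160.1322 km
3: 265.5957 km
4: 310.1669 km
5: 337.3810 km
6: 114.6476 km
7: 222.1952 km
8: 182.0656 km
9: 499.9535 km
10: 466.8120 km
11: 380.6859 km
12: 552.2671 km
Sorted: 6 (114.6476 km) < 2 (160.1322 km) < 8 (182.0656 km) < 7 (222.1952 km) < 3 (265.5957 km) < 4 (310.1669 km) < …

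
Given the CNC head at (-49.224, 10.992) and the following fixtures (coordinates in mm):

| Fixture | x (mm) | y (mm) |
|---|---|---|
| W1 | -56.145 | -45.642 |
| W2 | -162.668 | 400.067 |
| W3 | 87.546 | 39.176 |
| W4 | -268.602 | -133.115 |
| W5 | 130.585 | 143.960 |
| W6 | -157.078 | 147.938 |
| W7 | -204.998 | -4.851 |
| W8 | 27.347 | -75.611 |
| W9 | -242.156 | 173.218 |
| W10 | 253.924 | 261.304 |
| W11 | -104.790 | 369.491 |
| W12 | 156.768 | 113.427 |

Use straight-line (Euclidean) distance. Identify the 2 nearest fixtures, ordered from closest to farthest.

W1, W8

Distances from (-49.224, 10.992):
W1: 57.055 mm
W2: 405.276 mm
W3: 139.644 mm
W4: 262.476 mm
W5: 223.633 mm
W6: 174.318 mm
W7: 156.578 mm
W8: 115.599 mm
W9: 252.071 mm
W10: 393.135 mm
W11: 362.780 mm
W12: 230.056 mm
Sorted: W1 (57.055 mm) < W8 (115.599 mm) < W3 (139.644 mm) < W7 (156.578 mm) < …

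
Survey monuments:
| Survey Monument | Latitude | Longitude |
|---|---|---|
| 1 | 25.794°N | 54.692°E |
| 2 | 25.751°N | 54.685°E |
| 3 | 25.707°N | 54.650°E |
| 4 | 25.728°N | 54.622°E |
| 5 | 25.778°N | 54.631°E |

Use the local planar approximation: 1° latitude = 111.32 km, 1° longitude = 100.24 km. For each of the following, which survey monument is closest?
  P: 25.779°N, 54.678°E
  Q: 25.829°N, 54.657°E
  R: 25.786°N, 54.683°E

P at 25.779°N, 54.678°E:
  1: √((0.015·111.32)² + (0.014·100.24)²) = √(2.78823 + 1.96942) = 2.181 km
  2: √((-0.028·111.32)² + (0.007·100.24)²) = √(9.71544 + 0.49235) = 3.195 km
  3: √((-0.072·111.32)² + (-0.028·100.24)²) = √(64.24087 + 7.87768) = 8.492 km
  4: √((-0.051·111.32)² + (-0.056·100.24)²) = √(32.23196 + 31.51071) = 7.984 km
  5: √((-0.001·111.32)² + (-0.047·100.24)²) = √(0.01239 + 22.19616) = 4.713 km
  → nearest: 1 (2.181 km)
Q at 25.829°N, 54.657°E:
  1: √((-0.035·111.32)² + (0.035·100.24)²) = √(15.18037 + 12.30887) = 5.243 km
  2: √((-0.078·111.32)² + (0.028·100.24)²) = √(75.39379 + 7.87768) = 9.125 km
  3: √((-0.122·111.32)² + (-0.007·100.24)²) = √(184.44465 + 0.49235) = 13.599 km
  4: √((-0.101·111.32)² + (-0.035·100.24)²) = √(126.41224 + 12.30887) = 11.778 km
  5: √((-0.051·111.32)² + (-0.026·100.24)²) = √(32.23196 + 6.79249) = 6.247 km
  → nearest: 1 (5.243 km)
R at 25.786°N, 54.683°E:
  1: √((0.008·111.32)² + (0.009·100.24)²) = √(0.79310 + 0.81389) = 1.268 km
  2: √((-0.035·111.32)² + (0.002·100.24)²) = √(15.18037 + 0.04019) = 3.901 km
  3: √((-0.079·111.32)² + (-0.033·100.24)²) = √(77.33936 + 10.94233) = 9.396 km
  4: √((-0.058·111.32)² + (-0.061·100.24)²) = √(41.68717 + 37.38882) = 8.892 km
  5: √((-0.008·111.32)² + (-0.052·100.24)²) = √(0.79310 + 27.16995) = 5.288 km
  → nearest: 1 (1.268 km)

P→1; Q→1; R→1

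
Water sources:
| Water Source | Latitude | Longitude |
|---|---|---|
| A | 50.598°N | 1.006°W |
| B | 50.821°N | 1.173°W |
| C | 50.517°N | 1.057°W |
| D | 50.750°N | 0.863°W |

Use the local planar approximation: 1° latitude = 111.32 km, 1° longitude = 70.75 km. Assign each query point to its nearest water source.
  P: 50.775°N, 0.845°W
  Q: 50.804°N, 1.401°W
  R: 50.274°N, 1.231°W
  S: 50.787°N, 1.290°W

P at 50.775°N, 0.845°W:
  A: 22.759 km
  B: 23.764 km
  C: 32.401 km
  D: 3.061 km
  → nearest: D (3.061 km)
Q at 50.804°N, 1.401°W:
  A: 36.151 km
  B: 16.242 km
  C: 40.163 km
  D: 38.535 km
  → nearest: B (16.242 km)
R at 50.274°N, 1.231°W:
  A: 39.424 km
  B: 61.030 km
  C: 29.720 km
  D: 59.039 km
  → nearest: C (29.720 km)
S at 50.787°N, 1.290°W:
  A: 29.093 km
  B: 9.102 km
  C: 34.280 km
  D: 30.490 km
  → nearest: B (9.102 km)

P→D; Q→B; R→C; S→B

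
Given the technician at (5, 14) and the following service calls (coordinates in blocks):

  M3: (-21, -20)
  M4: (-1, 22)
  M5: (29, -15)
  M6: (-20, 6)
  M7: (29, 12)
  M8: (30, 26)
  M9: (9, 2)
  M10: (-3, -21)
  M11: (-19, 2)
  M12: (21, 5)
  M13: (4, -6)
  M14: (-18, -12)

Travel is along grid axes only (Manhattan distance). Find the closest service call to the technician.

Distances from (5, 14):
M3: 60 blocks
M4: 14 blocks
M5: 53 blocks
M6: 33 blocks
M7: 26 blocks
M8: 37 blocks
M9: 16 blocks
M10: 43 blocks
M11: 36 blocks
M12: 25 blocks
M13: 21 blocks
M14: 49 blocks
Minimum: M4 at 14 blocks.

M4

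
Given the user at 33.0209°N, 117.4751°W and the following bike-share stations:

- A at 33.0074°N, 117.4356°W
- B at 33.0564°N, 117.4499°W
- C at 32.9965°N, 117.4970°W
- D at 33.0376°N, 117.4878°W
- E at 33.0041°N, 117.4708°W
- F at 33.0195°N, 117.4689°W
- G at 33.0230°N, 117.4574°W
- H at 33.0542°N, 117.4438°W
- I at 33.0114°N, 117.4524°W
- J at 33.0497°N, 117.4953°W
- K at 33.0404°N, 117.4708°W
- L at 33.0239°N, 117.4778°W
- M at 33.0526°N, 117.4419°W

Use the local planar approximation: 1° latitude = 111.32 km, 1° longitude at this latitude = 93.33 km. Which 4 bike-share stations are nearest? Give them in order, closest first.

Distances from 33.0209°N, 117.4751°W:
A: √((-0.0135·111.32)² + (0.0395·93.33)²) = √(2.258468 + 13.590540) = 3.9811 km
B: √((0.0355·111.32)² + (0.0252·93.33)²) = √(15.617197 + 5.531509) = 4.5988 km
C: √((-0.0244·111.32)² + (-0.0219·93.33)²) = √(7.377786 + 4.177638) = 3.3993 km
D: √((0.0167·111.32)² + (-0.0127·93.33)²) = √(3.456045 + 1.404915) = 2.2048 km
E: √((-0.0168·111.32)² + (0.0043·93.33)²) = √(3.497558 + 0.161057) = 1.9128 km
F: √((-0.0014·111.32)² + (0.0062·93.33)²) = √(0.024289 + 0.334831) = 0.5993 km
G: √((0.0021·111.32)² + (0.0177·93.33)²) = √(0.054649 + 2.728909) = 1.6684 km
H: √((0.0333·111.32)² + (0.0313·93.33)²) = √(13.741523 + 8.533579) = 4.7197 km
I: √((-0.0095·111.32)² + (0.0227·93.33)²) = √(1.118391 + 4.488428) = 2.3679 km
J: √((0.0288·111.32)² + (-0.0202·93.33)²) = √(10.278539 + 3.554228) = 3.7192 km
K: √((0.0195·111.32)² + (0.0043·93.33)²) = √(4.712112 + 0.161057) = 2.2075 km
L: √((0.0030·111.32)² + (-0.0027·93.33)²) = √(0.111529 + 0.063499) = 0.4184 km
M: √((0.0317·111.32)² + (0.0332·93.33)²) = √(12.452740 + 9.601049) = 4.6961 km
Sorted: L (0.4184 km) < F (0.5993 km) < G (1.6684 km) < E (1.9128 km) < D (2.2048 km) < K (2.2075 km) < …

L, F, G, E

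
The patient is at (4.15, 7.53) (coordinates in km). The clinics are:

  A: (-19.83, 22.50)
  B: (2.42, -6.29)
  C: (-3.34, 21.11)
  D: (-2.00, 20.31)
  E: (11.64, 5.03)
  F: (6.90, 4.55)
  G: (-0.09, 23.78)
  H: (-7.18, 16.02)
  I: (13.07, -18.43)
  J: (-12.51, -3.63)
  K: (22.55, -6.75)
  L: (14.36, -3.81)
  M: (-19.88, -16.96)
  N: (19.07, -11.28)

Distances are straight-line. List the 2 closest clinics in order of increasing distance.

F, E

Distances from (4.15, 7.53):
A: √((-23.98)² + (14.97)²) = √(575.0404 + 224.1009) = 28.27 km
B: √((-1.73)² + (-13.82)²) = √(2.9929 + 190.9924) = 13.93 km
C: √((-7.49)² + (13.58)²) = √(56.1001 + 184.4164) = 15.51 km
D: √((-6.15)² + (12.78)²) = √(37.8225 + 163.3284) = 14.18 km
E: √((7.49)² + (-2.50)²) = √(56.1001 + 6.2500) = 7.90 km
F: √((2.75)² + (-2.98)²) = √(7.5625 + 8.8804) = 4.05 km
G: √((-4.24)² + (16.25)²) = √(17.9776 + 264.0625) = 16.79 km
H: √((-11.33)² + (8.49)²) = √(128.3689 + 72.0801) = 14.16 km
I: √((8.92)² + (-25.96)²) = √(79.5664 + 673.9216) = 27.45 km
J: √((-16.66)² + (-11.16)²) = √(277.5556 + 124.5456) = 20.05 km
K: √((18.40)² + (-14.28)²) = √(338.5600 + 203.9184) = 23.29 km
L: √((10.21)² + (-11.34)²) = √(104.2441 + 128.5956) = 15.26 km
M: √((-24.03)² + (-24.49)²) = √(577.4409 + 599.7601) = 34.31 km
N: √((14.92)² + (-18.81)²) = √(222.6064 + 353.8161) = 24.01 km
Sorted: F (4.05 km) < E (7.90 km) < B (13.93 km) < H (14.16 km) < …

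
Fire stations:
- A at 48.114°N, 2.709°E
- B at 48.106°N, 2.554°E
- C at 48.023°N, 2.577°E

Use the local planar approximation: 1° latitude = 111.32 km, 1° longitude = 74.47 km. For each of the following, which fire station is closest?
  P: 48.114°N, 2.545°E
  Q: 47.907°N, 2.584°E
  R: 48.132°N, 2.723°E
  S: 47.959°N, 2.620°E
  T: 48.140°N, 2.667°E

P→B; Q→C; R→A; S→C; T→A

P at 48.114°N, 2.545°E:
  A: √((0.000·111.32)² + (0.164·74.47)²) = √(0.00000 + 149.15932) = 12.213 km
  B: √((-0.008·111.32)² + (0.009·74.47)²) = √(0.79310 + 0.44921) = 1.115 km
  C: √((-0.091·111.32)² + (0.032·74.47)²) = √(102.61933 + 5.67888) = 10.407 km
  → nearest: B (1.115 km)
Q at 47.907°N, 2.584°E:
  A: √((0.207·111.32)² + (0.125·74.47)²) = √(530.99091 + 86.65283) = 24.852 km
  B: √((0.199·111.32)² + (-0.030·74.47)²) = √(490.74123 + 4.99120) = 22.265 km
  C: √((0.116·111.32)² + (-0.007·74.47)²) = √(166.74867 + 0.27174) = 12.924 km
  → nearest: C (12.924 km)
R at 48.132°N, 2.723°E:
  A: √((-0.018·111.32)² + (-0.014·74.47)²) = √(4.01505 + 1.08697) = 2.259 km
  B: √((-0.026·111.32)² + (-0.169·74.47)²) = √(8.37709 + 158.39305) = 12.914 km
  C: √((-0.109·111.32)² + (-0.146·74.47)²) = √(147.23104 + 118.21387) = 16.292 km
  → nearest: A (2.259 km)
S at 47.959°N, 2.620°E:
  A: √((0.155·111.32)² + (0.089·74.47)²) = √(297.72122 + 43.92813) = 18.484 km
  B: √((0.147·111.32)² + (-0.066·74.47)²) = √(267.78181 + 24.15742) = 17.086 km
  C: √((0.064·111.32)² + (-0.043·74.47)²) = √(50.75822 + 10.25415) = 7.811 km
  → nearest: C (7.811 km)
T at 48.140°N, 2.667°E:
  A: √((-0.026·111.32)² + (0.042·74.47)²) = √(8.37709 + 9.78276) = 4.261 km
  B: √((-0.034·111.32)² + (-0.113·74.47)²) = √(14.32532 + 70.81408) = 9.227 km
  C: √((-0.117·111.32)² + (-0.090·74.47)²) = √(169.63604 + 44.92083) = 14.648 km
  → nearest: A (4.261 km)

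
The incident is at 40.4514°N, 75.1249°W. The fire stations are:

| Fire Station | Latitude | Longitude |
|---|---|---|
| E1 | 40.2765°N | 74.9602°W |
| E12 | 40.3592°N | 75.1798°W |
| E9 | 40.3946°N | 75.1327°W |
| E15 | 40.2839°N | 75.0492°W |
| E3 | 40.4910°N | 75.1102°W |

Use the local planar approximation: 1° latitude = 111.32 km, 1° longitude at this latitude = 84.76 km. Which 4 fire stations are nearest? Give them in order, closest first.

E3, E9, E12, E15

Distances from 40.4514°N, 75.1249°W:
E1: √((-0.1749·111.32)² + (0.1647·84.76)²) = √(379.075760 + 194.880818) = 23.9574 km
E12: √((-0.0922·111.32)² + (-0.0549·84.76)²) = √(105.343620 + 21.653424) = 11.2693 km
E9: √((-0.0568·111.32)² + (-0.0078·84.76)²) = √(39.980025 + 0.437090) = 6.3574 km
E15: √((-0.1675·111.32)² + (0.0757·84.76)²) = √(347.677045 + 41.169316) = 19.7192 km
E3: √((0.0396·111.32)² + (0.0147·84.76)²) = √(19.432862 + 1.552446) = 4.5810 km
Sorted: E3 (4.5810 km) < E9 (6.3574 km) < E12 (11.2693 km) < E15 (19.7192 km) < E1 (23.9574 km)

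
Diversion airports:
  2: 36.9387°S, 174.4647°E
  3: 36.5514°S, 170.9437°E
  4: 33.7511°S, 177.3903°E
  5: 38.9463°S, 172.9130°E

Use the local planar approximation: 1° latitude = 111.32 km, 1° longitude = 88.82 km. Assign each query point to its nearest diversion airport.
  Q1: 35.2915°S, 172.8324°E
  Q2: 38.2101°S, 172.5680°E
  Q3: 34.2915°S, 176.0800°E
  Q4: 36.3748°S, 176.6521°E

Q1→3; Q2→5; Q3→4; Q4→2

Q1 at 35.2915°S, 172.8324°E:
  2: 233.7577 km
  3: 218.6599 km
  4: 439.6521 km
  5: 406.9153 km
  → nearest: 3 (218.6599 km)
Q2 at 38.2101°S, 172.5680°E:
  2: 220.0268 km
  3: 234.3251 km
  4: 655.6250 km
  5: 87.4952 km
  → nearest: 5 (87.4952 km)
Q3 at 34.2915°S, 176.0800°E:
  2: 327.7559 km
  3: 520.9727 km
  4: 131.0092 km
  5: 589.6001 km
  → nearest: 4 (131.0092 km)
Q4 at 36.3748°S, 176.6521°E:
  2: 204.1742 km
  3: 507.4011 km
  4: 299.3394 km
  5: 438.4511 km
  → nearest: 2 (204.1742 km)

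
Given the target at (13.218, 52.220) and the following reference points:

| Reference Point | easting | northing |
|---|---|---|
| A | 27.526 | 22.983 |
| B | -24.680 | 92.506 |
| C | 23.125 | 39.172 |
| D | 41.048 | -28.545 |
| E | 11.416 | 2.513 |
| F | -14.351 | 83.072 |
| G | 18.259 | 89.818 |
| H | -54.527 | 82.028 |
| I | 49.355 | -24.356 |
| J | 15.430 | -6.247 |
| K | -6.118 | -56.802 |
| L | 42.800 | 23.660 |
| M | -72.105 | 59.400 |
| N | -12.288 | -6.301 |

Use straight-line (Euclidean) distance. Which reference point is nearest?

C

Distances from (13.218, 52.220):
A: 32.550
B: 55.310
C: 16.383
D: 85.425
E: 49.740
F: 41.375
G: 37.934
H: 74.013
I: 84.674
J: 58.509
K: 110.723
L: 41.119
M: 85.625
N: 63.838
Minimum: C at 16.383.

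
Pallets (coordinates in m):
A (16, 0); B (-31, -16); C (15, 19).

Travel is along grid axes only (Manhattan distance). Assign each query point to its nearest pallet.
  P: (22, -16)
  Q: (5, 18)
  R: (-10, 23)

P at (22, -16):
  A: 22 m
  B: 53 m
  C: 42 m
  → nearest: A (22 m)
Q at (5, 18):
  A: 29 m
  B: 70 m
  C: 11 m
  → nearest: C (11 m)
R at (-10, 23):
  A: 49 m
  B: 60 m
  C: 29 m
  → nearest: C (29 m)

P→A; Q→C; R→C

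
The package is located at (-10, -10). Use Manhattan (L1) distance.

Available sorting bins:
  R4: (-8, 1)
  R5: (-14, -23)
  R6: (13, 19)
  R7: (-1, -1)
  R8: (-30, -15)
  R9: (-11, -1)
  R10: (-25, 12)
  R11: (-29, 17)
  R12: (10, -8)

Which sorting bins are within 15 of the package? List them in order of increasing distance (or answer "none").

R9, R4

Distances from (-10, -10):
R4: |2| + |11| = 2 + 11 = 13
R5: |-4| + |-13| = 4 + 13 = 17
R6: |23| + |29| = 23 + 29 = 52
R7: |9| + |9| = 9 + 9 = 18
R8: |-20| + |-5| = 20 + 5 = 25
R9: |-1| + |9| = 1 + 9 = 10
R10: |-15| + |22| = 15 + 22 = 37
R11: |-19| + |27| = 19 + 27 = 46
R12: |20| + |2| = 20 + 2 = 22
Threshold 15: R9 (10), R4 (13) are within range.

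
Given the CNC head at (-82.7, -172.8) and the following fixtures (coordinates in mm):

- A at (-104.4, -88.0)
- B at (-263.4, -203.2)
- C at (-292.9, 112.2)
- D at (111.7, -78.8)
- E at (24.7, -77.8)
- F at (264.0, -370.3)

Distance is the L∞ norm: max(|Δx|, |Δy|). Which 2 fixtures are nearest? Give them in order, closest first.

A, E

Distances from (-82.7, -172.8):
A: max(|-21.7|, |84.8|) = 84.8 mm
B: max(|-180.7|, |-30.4|) = 180.7 mm
C: max(|-210.2|, |285.0|) = 285.0 mm
D: max(|194.4|, |94.0|) = 194.4 mm
E: max(|107.4|, |95.0|) = 107.4 mm
F: max(|346.7|, |-197.5|) = 346.7 mm
Sorted: A (84.8 mm) < E (107.4 mm) < B (180.7 mm) < D (194.4 mm) < …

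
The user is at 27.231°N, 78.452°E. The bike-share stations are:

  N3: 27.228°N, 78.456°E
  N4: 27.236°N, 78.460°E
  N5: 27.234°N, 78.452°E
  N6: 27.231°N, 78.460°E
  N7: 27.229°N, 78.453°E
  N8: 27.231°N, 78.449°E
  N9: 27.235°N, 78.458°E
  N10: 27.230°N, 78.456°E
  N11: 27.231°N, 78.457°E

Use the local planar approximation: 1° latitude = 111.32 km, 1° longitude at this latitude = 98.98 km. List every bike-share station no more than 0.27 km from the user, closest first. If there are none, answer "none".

N7

Distances from 27.231°N, 78.452°E:
N3: 0.518 km
N4: 0.968 km
N5: 0.334 km
N6: 0.792 km
N7: 0.244 km
N8: 0.297 km
N9: 0.742 km
N10: 0.411 km
N11: 0.495 km
Threshold 0.27 km: N7 (0.244 km) is within range.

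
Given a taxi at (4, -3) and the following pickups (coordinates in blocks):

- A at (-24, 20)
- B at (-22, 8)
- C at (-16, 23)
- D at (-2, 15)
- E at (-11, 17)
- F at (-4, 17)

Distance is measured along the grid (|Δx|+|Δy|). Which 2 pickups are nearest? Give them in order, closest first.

D, F

Distances from (4, -3):
A: |-28| + |23| = 28 + 23 = 51 blocks
B: |-26| + |11| = 26 + 11 = 37 blocks
C: |-20| + |26| = 20 + 26 = 46 blocks
D: |-6| + |18| = 6 + 18 = 24 blocks
E: |-15| + |20| = 15 + 20 = 35 blocks
F: |-8| + |20| = 8 + 20 = 28 blocks
Sorted: D (24 blocks) < F (28 blocks) < E (35 blocks) < B (37 blocks) < …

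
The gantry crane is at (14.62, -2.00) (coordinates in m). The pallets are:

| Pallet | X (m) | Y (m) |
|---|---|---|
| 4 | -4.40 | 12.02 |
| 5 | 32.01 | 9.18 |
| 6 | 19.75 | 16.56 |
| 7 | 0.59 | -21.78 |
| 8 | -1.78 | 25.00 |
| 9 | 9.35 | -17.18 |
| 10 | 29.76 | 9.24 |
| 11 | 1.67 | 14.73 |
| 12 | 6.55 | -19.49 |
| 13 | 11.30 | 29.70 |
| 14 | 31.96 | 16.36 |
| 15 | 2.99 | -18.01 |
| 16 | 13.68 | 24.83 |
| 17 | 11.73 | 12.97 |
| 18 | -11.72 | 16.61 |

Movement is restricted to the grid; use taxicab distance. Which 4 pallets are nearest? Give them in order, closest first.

Distances from (14.62, -2.00):
4: |-19.02| + |14.02| = 19.02 + 14.02 = 33.04 m
5: |17.39| + |11.18| = 17.39 + 11.18 = 28.57 m
6: |5.13| + |18.56| = 5.13 + 18.56 = 23.69 m
7: |-14.03| + |-19.78| = 14.03 + 19.78 = 33.81 m
8: |-16.40| + |27.00| = 16.40 + 27.00 = 43.40 m
9: |-5.27| + |-15.18| = 5.27 + 15.18 = 20.45 m
10: |15.14| + |11.24| = 15.14 + 11.24 = 26.38 m
11: |-12.95| + |16.73| = 12.95 + 16.73 = 29.68 m
12: |-8.07| + |-17.49| = 8.07 + 17.49 = 25.56 m
13: |-3.32| + |31.70| = 3.32 + 31.70 = 35.02 m
14: |17.34| + |18.36| = 17.34 + 18.36 = 35.70 m
15: |-11.63| + |-16.01| = 11.63 + 16.01 = 27.64 m
16: |-0.94| + |26.83| = 0.94 + 26.83 = 27.77 m
17: |-2.89| + |14.97| = 2.89 + 14.97 = 17.86 m
18: |-26.34| + |18.61| = 26.34 + 18.61 = 44.95 m
Sorted: 17 (17.86 m) < 9 (20.45 m) < 6 (23.69 m) < 12 (25.56 m) < 10 (26.38 m) < 15 (27.64 m) < …

17, 9, 6, 12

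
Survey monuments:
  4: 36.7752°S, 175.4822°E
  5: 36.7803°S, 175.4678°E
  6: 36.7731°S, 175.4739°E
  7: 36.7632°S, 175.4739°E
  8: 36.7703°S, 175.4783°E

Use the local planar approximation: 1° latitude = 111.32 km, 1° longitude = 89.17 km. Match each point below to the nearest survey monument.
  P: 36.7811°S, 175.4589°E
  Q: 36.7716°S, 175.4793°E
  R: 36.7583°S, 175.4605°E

P→5; Q→8; R→7

P at 36.7811°S, 175.4589°E:
  4: 2.1790 km
  5: 0.7986 km
  6: 1.6069 km
  7: 2.3999 km
  8: 2.1066 km
  → nearest: 5 (0.7986 km)
Q at 36.7716°S, 175.4793°E:
  4: 0.4769 km
  5: 1.4105 km
  6: 0.5096 km
  7: 1.0518 km
  8: 0.1700 km
  → nearest: 8 (0.1700 km)
R at 36.7583°S, 175.4605°E:
  4: 2.6988 km
  5: 2.5341 km
  6: 2.0352 km
  7: 1.3135 km
  8: 2.0745 km
  → nearest: 7 (1.3135 km)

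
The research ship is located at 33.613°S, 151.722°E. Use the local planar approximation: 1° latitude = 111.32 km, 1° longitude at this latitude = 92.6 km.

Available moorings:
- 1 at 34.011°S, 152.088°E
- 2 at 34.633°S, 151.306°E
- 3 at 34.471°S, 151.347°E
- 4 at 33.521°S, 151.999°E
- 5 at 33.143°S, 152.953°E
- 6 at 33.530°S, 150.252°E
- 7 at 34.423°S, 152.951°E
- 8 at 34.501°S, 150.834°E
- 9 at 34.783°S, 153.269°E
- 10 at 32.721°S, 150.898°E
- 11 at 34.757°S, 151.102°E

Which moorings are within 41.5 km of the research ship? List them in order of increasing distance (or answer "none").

Distances from 33.613°S, 151.722°E:
1: √((-0.398·111.32)² + (0.366·92.6)²) = √(1962.96492 + 1148.64055) = 55.782 km
2: √((-1.020·111.32)² + (-0.416·92.6)²) = √(12892.78495 + 1483.91367) = 119.903 km
3: √((-0.858·111.32)² + (-0.375·92.6)²) = √(9122.64912 + 1205.82562) = 101.629 km
4: √((0.092·111.32)² + (0.277·92.6)²) = √(104.88709 + 657.93276) = 27.619 km
5: √((0.470·111.32)² + (1.231·92.6)²) = √(2737.42426 + 12993.85689) = 125.424 km
6: √((0.083·111.32)² + (-1.470·92.6)²) = √(85.36947 + 18529.19888) = 136.435 km
7: √((-0.810·111.32)² + (1.229·92.6)²) = √(8130.48463 + 12951.66907) = 145.197 km
8: √((-0.888·111.32)² + (-0.888·92.6)²) = √(9771.74954 + 6761.57555) = 128.582 km
9: √((-1.170·111.32)² + (1.547·92.6)²) = √(16963.60373 + 20521.19280) = 193.610 km
10: √((0.892·111.32)² + (-0.824·92.6)²) = √(9859.98159 + 5822.05625) = 125.228 km
11: √((-1.144·111.32)² + (-0.620·92.6)²) = √(16218.04288 + 3296.13774) = 139.693 km
Threshold 41.5 km: 4 (27.619 km) is within range.

4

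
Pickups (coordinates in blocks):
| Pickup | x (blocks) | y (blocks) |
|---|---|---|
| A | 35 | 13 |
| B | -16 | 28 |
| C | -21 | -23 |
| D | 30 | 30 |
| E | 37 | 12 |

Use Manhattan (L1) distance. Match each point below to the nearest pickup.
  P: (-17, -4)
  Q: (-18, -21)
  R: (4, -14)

P→C; Q→C; R→C

P at (-17, -4):
  A: 69 blocks
  B: 33 blocks
  C: 23 blocks
  D: 81 blocks
  E: 70 blocks
  → nearest: C (23 blocks)
Q at (-18, -21):
  A: 87 blocks
  B: 51 blocks
  C: 5 blocks
  D: 99 blocks
  E: 88 blocks
  → nearest: C (5 blocks)
R at (4, -14):
  A: 58 blocks
  B: 62 blocks
  C: 34 blocks
  D: 70 blocks
  E: 59 blocks
  → nearest: C (34 blocks)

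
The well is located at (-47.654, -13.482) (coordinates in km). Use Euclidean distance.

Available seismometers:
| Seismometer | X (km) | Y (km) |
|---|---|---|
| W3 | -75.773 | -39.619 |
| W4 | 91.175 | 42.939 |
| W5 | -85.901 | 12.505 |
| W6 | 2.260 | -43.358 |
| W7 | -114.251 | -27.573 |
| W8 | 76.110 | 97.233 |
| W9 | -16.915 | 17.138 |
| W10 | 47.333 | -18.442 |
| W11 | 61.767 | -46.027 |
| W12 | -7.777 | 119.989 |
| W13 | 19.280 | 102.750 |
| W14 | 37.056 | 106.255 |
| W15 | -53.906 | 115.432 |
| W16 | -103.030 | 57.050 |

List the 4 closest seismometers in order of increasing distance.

Distances from (-47.654, -13.482):
W3: 38.390 km
W4: 149.856 km
W5: 46.240 km
W6: 58.172 km
W7: 68.071 km
W8: 166.058 km
W9: 43.387 km
W10: 95.116 km
W11: 114.158 km
W12: 139.301 km
W13: 134.127 km
W14: 146.672 km
W15: 129.066 km
W16: 89.673 km
Sorted: W3 (38.390 km) < W9 (43.387 km) < W5 (46.240 km) < W6 (58.172 km) < W7 (68.071 km) < W16 (89.673 km) < …

W3, W9, W5, W6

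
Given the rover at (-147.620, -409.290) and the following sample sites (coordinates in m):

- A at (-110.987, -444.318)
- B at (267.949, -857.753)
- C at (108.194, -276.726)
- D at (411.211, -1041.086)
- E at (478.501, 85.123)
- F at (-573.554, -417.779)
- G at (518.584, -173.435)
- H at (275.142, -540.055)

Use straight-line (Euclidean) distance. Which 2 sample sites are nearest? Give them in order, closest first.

A, C

Distances from (-147.620, -409.290):
A: √((36.633)² + (-35.028)²) = √(1341.97669 + 1226.96078) = 50.685 m
B: √((415.569)² + (-448.463)²) = √(172697.59376 + 201119.06237) = 611.405 m
C: √((255.814)² + (132.564)²) = √(65440.80260 + 17573.21410) = 288.122 m
D: √((558.831)² + (-631.796)²) = √(312292.08656 + 399166.18562) = 843.480 m
E: √((626.121)² + (494.413)²) = √(392027.50664 + 244444.21457) = 797.792 m
F: √((-425.934)² + (-8.489)²) = √(181419.77236 + 72.06312) = 426.019 m
G: √((666.204)² + (235.855)²) = √(443827.76962 + 55627.58103) = 706.722 m
H: √((422.762)² + (-130.765)²) = √(178727.70864 + 17099.48522) = 442.524 m
Sorted: A (50.685 m) < C (288.122 m) < F (426.019 m) < H (442.524 m) < …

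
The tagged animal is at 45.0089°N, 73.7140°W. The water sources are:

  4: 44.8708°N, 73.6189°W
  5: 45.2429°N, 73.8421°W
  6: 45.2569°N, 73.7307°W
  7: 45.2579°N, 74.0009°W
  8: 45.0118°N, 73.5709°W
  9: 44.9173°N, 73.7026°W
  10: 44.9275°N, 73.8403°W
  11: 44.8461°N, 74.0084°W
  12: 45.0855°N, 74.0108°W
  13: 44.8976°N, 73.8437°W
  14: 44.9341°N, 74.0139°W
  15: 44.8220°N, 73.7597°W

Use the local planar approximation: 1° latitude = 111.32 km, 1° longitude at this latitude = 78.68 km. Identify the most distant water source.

7

Distances from 45.0089°N, 73.7140°W:
4: 17.0975 km
5: 27.9308 km
6: 27.6386 km
7: 35.7474 km
8: 11.2637 km
9: 10.2363 km
10: 13.4484 km
11: 29.4106 km
12: 24.8604 km
13: 16.0514 km
14: 25.0222 km
15: 21.1141 km
Maximum: 7 at 35.7474 km.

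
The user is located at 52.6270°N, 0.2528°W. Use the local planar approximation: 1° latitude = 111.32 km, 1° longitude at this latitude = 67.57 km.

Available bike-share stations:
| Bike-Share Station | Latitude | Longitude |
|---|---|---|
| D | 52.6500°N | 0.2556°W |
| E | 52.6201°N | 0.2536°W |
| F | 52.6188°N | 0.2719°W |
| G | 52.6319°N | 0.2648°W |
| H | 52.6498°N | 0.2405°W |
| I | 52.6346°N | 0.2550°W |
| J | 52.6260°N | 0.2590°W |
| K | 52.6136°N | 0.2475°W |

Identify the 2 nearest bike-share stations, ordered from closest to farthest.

J, E

Distances from 52.6270°N, 0.2528°W:
D: √((0.0230·111.32)² + (-0.0028·67.57)²) = √(6.555443 + 0.035795) = 2.5673 km
E: √((-0.0069·111.32)² + (-0.0008·67.57)²) = √(0.589990 + 0.002922) = 0.7700 km
F: √((-0.0082·111.32)² + (-0.0191·67.57)²) = √(0.833248 + 1.665615) = 1.5808 km
G: √((0.0049·111.32)² + (-0.0120·67.57)²) = √(0.297535 + 0.657462) = 0.9772 km
H: √((0.0228·111.32)² + (0.0123·67.57)²) = √(6.441931 + 0.690745) = 2.6707 km
I: √((0.0076·111.32)² + (-0.0022·67.57)²) = √(0.715770 + 0.022098) = 0.8590 km
J: √((-0.0010·111.32)² + (-0.0062·67.57)²) = √(0.012392 + 0.175506) = 0.4335 km
K: √((-0.0134·111.32)² + (0.0053·67.57)²) = √(2.225133 + 0.128251) = 1.5341 km
Sorted: J (0.4335 km) < E (0.7700 km) < I (0.8590 km) < G (0.9772 km) < …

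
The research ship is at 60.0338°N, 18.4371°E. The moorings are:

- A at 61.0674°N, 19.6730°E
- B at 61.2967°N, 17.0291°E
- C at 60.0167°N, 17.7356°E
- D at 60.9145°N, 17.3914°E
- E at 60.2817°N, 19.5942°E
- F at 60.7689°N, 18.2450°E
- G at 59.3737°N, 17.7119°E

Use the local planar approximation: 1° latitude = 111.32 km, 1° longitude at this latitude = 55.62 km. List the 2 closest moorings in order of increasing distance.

C, E

Distances from 60.0338°N, 18.4371°E:
A: √((1.0336·111.32)² + (1.2359·55.62)²) = √(13238.884602 + 4725.291810) = 134.0305 km
B: √((1.2629·111.32)² + (-1.4080·55.62)²) = √(19764.431269 + 6132.919704) = 160.9265 km
C: √((-0.0171·111.32)² + (-0.7015·55.62)²) = √(3.623586 + 1522.359844) = 39.0638 km
D: √((0.8807·111.32)² + (-1.0457·55.62)²) = √(9611.748266 + 3382.798934) = 113.9936 km
E: √((0.2479·111.32)² + (1.1571·55.62)²) = √(761.551800 + 4141.939550) = 70.0249 km
F: √((0.7351·111.32)² + (-0.1921·55.62)²) = √(6696.366897 + 114.160720) = 82.5259 km
G: √((-0.6601·111.32)² + (-0.7252·55.62)²) = √(5399.653116 + 1626.962563) = 83.8249 km
Sorted: C (39.0638 km) < E (70.0249 km) < F (82.5259 km) < G (83.8249 km) < …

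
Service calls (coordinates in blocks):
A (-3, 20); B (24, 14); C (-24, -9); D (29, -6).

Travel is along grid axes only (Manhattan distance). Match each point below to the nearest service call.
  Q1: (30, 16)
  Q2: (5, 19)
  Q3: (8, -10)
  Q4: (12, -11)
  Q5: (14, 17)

Q1 at (30, 16):
  A: 37 blocks
  B: 8 blocks
  C: 79 blocks
  D: 23 blocks
  → nearest: B (8 blocks)
Q2 at (5, 19):
  A: 9 blocks
  B: 24 blocks
  C: 57 blocks
  D: 49 blocks
  → nearest: A (9 blocks)
Q3 at (8, -10):
  A: 41 blocks
  B: 40 blocks
  C: 33 blocks
  D: 25 blocks
  → nearest: D (25 blocks)
Q4 at (12, -11):
  A: 46 blocks
  B: 37 blocks
  C: 38 blocks
  D: 22 blocks
  → nearest: D (22 blocks)
Q5 at (14, 17):
  A: 20 blocks
  B: 13 blocks
  C: 64 blocks
  D: 38 blocks
  → nearest: B (13 blocks)

Q1→B; Q2→A; Q3→D; Q4→D; Q5→B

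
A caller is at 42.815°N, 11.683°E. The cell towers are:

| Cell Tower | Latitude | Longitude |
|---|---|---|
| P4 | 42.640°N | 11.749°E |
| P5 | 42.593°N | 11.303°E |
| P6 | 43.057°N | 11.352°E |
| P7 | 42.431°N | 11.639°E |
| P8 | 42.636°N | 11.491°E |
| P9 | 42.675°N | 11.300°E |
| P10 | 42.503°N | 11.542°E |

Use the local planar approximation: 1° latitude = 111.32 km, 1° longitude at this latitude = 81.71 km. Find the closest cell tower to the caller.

Distances from 42.815°N, 11.683°E:
P4: 20.214 km
P5: 39.684 km
P6: 38.174 km
P7: 42.898 km
P8: 25.361 km
P9: 34.961 km
P10: 36.593 km
Minimum: P4 at 20.214 km.

P4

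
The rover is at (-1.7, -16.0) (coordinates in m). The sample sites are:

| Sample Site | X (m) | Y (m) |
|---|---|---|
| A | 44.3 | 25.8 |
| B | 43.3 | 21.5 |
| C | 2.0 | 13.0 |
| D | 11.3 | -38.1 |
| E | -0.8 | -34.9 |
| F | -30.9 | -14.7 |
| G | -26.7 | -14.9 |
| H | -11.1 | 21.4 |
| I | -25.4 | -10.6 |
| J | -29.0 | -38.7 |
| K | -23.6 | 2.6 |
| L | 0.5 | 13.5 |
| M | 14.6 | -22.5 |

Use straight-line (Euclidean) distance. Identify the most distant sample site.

A

Distances from (-1.7, -16.0):
A: √((46.0)² + (41.8)²) = √(2116.0000 + 1747.2400) = 62.15 m
B: √((45.0)² + (37.5)²) = √(2025.0000 + 1406.2500) = 58.58 m
C: √((3.7)² + (29.0)²) = √(13.6900 + 841.0000) = 29.24 m
D: √((13.0)² + (-22.1)²) = √(169.0000 + 488.4100) = 25.64 m
E: √((0.9)² + (-18.9)²) = √(0.8100 + 357.2100) = 18.92 m
F: √((-29.2)² + (1.3)²) = √(852.6400 + 1.6900) = 29.23 m
G: √((-25.0)² + (1.1)²) = √(625.0000 + 1.2100) = 25.02 m
H: √((-9.4)² + (37.4)²) = √(88.3600 + 1398.7600) = 38.56 m
I: √((-23.7)² + (5.4)²) = √(561.6900 + 29.1600) = 24.31 m
J: √((-27.3)² + (-22.7)²) = √(745.2900 + 515.2900) = 35.50 m
K: √((-21.9)² + (18.6)²) = √(479.6100 + 345.9600) = 28.73 m
L: √((2.2)² + (29.5)²) = √(4.8400 + 870.2500) = 29.58 m
M: √((16.3)² + (-6.5)²) = √(265.6900 + 42.2500) = 17.55 m
Maximum: A at 62.15 m.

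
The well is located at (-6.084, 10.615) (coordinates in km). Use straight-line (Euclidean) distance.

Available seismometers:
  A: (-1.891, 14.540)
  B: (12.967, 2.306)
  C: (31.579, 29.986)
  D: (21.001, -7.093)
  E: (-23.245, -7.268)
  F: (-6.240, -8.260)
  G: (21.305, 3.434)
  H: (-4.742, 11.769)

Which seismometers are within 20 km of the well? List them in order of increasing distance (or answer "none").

H, A, F

Distances from (-6.084, 10.615):
A: √((4.193)² + (3.925)²) = √(17.58125 + 15.40562) = 5.743 km
B: √((19.051)² + (-8.309)²) = √(362.94060 + 69.03948) = 20.784 km
C: √((37.663)² + (19.371)²) = √(1418.50157 + 375.23564) = 42.353 km
D: √((27.085)² + (-17.708)²) = √(733.59723 + 313.57326) = 32.360 km
E: √((-17.161)² + (-17.883)²) = √(294.49992 + 319.80169) = 24.785 km
F: √((-0.156)² + (-18.875)²) = √(0.02434 + 356.26562) = 18.876 km
G: √((27.389)² + (-7.181)²) = √(750.15732 + 51.56676) = 28.315 km
H: √((1.342)² + (1.154)²) = √(1.80096 + 1.33172) = 1.770 km
Threshold 20 km: H (1.770 km), A (5.743 km), F (18.876 km) are within range.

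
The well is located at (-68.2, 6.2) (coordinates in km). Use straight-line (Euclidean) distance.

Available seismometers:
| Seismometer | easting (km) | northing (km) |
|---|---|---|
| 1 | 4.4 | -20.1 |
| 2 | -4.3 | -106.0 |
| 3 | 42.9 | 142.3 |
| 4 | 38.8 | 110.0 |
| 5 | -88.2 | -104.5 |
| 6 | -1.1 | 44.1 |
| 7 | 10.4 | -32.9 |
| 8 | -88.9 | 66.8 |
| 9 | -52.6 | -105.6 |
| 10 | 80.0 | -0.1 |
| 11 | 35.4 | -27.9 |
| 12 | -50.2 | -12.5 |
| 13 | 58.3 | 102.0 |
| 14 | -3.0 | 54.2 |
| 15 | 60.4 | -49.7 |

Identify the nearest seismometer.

12

Distances from (-68.2, 6.2):
1: √((72.6)² + (-26.3)²) = √(5270.760 + 691.690) = 77.2 km
2: √((63.9)² + (-112.2)²) = √(4083.210 + 12588.840) = 129.1 km
3: √((111.1)² + (136.1)²) = √(12343.210 + 18523.210) = 175.7 km
4: √((107.0)² + (103.8)²) = √(11449.000 + 10774.440) = 149.1 km
5: √((-20.0)² + (-110.7)²) = √(400.000 + 12254.490) = 112.5 km
6: √((67.1)² + (37.9)²) = √(4502.410 + 1436.410) = 77.1 km
7: √((78.6)² + (-39.1)²) = √(6177.960 + 1528.810) = 87.8 km
8: √((-20.7)² + (60.6)²) = √(428.490 + 3672.360) = 64.0 km
9: √((15.6)² + (-111.8)²) = √(243.360 + 12499.240) = 112.9 km
10: √((148.2)² + (-6.3)²) = √(21963.240 + 39.690) = 148.3 km
11: √((103.6)² + (-34.1)²) = √(10732.960 + 1162.810) = 109.1 km
12: √((18.0)² + (-18.7)²) = √(324.000 + 349.690) = 26.0 km
13: √((126.5)² + (95.8)²) = √(16002.250 + 9177.640) = 158.7 km
14: √((65.2)² + (48.0)²) = √(4251.040 + 2304.000) = 81.0 km
15: √((128.6)² + (-55.9)²) = √(16537.960 + 3124.810) = 140.2 km
Minimum: 12 at 26.0 km.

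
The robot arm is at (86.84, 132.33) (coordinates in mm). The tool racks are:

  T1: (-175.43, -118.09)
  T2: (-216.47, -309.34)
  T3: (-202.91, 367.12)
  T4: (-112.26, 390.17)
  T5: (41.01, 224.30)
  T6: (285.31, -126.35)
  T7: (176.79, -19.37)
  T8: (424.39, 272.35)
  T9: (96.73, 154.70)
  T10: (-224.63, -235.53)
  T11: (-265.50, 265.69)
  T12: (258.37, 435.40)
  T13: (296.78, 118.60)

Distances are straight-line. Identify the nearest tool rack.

Distances from (86.84, 132.33):
T1: 362.62 mm
T2: 535.79 mm
T3: 372.94 mm
T4: 325.76 mm
T5: 102.76 mm
T6: 326.05 mm
T7: 176.36 mm
T8: 365.44 mm
T9: 24.46 mm
T10: 482.01 mm
T11: 376.73 mm
T12: 348.24 mm
T13: 210.39 mm
Minimum: T9 at 24.46 mm.

T9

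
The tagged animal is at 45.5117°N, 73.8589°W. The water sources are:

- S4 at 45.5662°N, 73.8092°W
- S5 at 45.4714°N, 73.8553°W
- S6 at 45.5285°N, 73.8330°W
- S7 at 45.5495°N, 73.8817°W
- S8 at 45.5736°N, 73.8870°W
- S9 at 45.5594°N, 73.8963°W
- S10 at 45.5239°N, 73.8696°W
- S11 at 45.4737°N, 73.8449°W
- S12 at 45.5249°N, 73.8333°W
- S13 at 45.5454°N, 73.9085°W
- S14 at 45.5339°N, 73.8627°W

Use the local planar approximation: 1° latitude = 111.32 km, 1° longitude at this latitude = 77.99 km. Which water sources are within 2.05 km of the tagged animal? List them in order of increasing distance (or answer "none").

S10

Distances from 45.5117°N, 73.8589°W:
S4: √((0.0545·111.32)² + (0.0497·77.99)²) = √(36.807761 + 15.024174) = 7.1994 km
S5: √((-0.0403·111.32)² + (0.0036·77.99)²) = √(20.125955 + 0.078828) = 4.4950 km
S6: √((0.0168·111.32)² + (0.0259·77.99)²) = √(3.497558 + 4.080162) = 2.7528 km
S7: √((0.0378·111.32)² + (-0.0228·77.99)²) = √(17.706389 + 3.161896) = 4.5682 km
S8: √((0.0619·111.32)² + (-0.0281·77.99)²) = √(47.481857 + 4.802756) = 7.2308 km
S9: √((0.0477·111.32)² + (-0.0374·77.99)²) = √(28.195718 + 8.507874) = 6.0583 km
S10: √((0.0122·111.32)² + (-0.0107·77.99)²) = √(1.844446 + 0.696379) = 1.5940 km
S11: √((-0.0380·111.32)² + (0.0140·77.99)²) = √(17.894254 + 1.192158) = 4.3688 km
S12: √((0.0132·111.32)² + (0.0256·77.99)²) = √(2.159207 + 3.986188) = 2.4790 km
S13: √((0.0337·111.32)² + (-0.0496·77.99)²) = √(14.073632 + 14.963776) = 5.3886 km
S14: √((0.0222·111.32)² + (-0.0038·77.99)²) = √(6.107343 + 0.087830) = 2.4890 km
Threshold 2.05 km: S10 (1.5940 km) is within range.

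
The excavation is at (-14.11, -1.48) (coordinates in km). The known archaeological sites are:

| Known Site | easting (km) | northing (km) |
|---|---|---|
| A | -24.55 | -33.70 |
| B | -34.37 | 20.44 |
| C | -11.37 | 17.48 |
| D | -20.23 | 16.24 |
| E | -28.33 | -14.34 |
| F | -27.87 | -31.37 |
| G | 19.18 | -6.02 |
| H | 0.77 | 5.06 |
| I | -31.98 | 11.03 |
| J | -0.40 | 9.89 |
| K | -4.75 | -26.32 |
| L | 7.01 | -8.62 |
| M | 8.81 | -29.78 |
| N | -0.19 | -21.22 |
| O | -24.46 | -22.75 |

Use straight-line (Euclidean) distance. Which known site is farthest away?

M

Distances from (-14.11, -1.48):
A: √((-10.44)² + (-32.22)²) = √(108.9936 + 1038.1284) = 33.87 km
B: √((-20.26)² + (21.92)²) = √(410.4676 + 480.4864) = 29.85 km
C: √((2.74)² + (18.96)²) = √(7.5076 + 359.4816) = 19.16 km
D: √((-6.12)² + (17.72)²) = √(37.4544 + 313.9984) = 18.75 km
E: √((-14.22)² + (-12.86)²) = √(202.2084 + 165.3796) = 19.17 km
F: √((-13.76)² + (-29.89)²) = √(189.3376 + 893.4121) = 32.91 km
G: √((33.29)² + (-4.54)²) = √(1108.2241 + 20.6116) = 33.60 km
H: √((14.88)² + (6.54)²) = √(221.4144 + 42.7716) = 16.25 km
I: √((-17.87)² + (12.51)²) = √(319.3369 + 156.5001) = 21.81 km
J: √((13.71)² + (11.37)²) = √(187.9641 + 129.2769) = 17.81 km
K: √((9.36)² + (-24.84)²) = √(87.6096 + 617.0256) = 26.54 km
L: √((21.12)² + (-7.14)²) = √(446.0544 + 50.9796) = 22.29 km
M: √((22.92)² + (-28.30)²) = √(525.3264 + 800.8900) = 36.42 km
N: √((13.92)² + (-19.74)²) = √(193.7664 + 389.6676) = 24.15 km
O: √((-10.35)² + (-21.27)²) = √(107.1225 + 452.4129) = 23.65 km
Maximum: M at 36.42 km.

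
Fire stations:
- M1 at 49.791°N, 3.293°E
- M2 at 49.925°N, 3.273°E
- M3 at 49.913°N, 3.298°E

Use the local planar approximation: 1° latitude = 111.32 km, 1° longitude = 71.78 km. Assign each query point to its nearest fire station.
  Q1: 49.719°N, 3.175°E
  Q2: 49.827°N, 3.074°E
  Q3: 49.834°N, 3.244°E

Q1 at 49.719°N, 3.175°E:
  M1: 11.661 km
  M2: 23.987 km
  M3: 23.331 km
  → nearest: M1 (11.661 km)
Q2 at 49.827°N, 3.074°E:
  M1: 16.223 km
  M2: 17.974 km
  M3: 18.713 km
  → nearest: M1 (16.223 km)
Q3 at 49.834°N, 3.244°E:
  M1: 5.940 km
  M2: 10.342 km
  M3: 9.611 km
  → nearest: M1 (5.940 km)

Q1→M1; Q2→M1; Q3→M1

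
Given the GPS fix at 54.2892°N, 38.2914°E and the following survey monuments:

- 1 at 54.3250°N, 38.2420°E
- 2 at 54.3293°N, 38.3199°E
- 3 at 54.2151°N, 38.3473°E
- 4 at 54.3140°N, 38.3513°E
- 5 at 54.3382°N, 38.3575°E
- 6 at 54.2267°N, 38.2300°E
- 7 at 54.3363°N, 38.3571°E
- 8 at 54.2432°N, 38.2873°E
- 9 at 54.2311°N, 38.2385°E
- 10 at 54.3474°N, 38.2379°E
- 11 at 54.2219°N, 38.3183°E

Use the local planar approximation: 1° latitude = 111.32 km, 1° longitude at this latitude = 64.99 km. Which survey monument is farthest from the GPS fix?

3

Distances from 54.2892°N, 38.2914°E:
1: 5.1176 km
2: 4.8329 km
3: 9.0134 km
4: 4.7725 km
5: 6.9432 km
6: 8.0206 km
7: 6.7618 km
8: 5.1276 km
9: 7.3247 km
10: 7.3529 km
11: 7.6931 km
Maximum: 3 at 9.0134 km.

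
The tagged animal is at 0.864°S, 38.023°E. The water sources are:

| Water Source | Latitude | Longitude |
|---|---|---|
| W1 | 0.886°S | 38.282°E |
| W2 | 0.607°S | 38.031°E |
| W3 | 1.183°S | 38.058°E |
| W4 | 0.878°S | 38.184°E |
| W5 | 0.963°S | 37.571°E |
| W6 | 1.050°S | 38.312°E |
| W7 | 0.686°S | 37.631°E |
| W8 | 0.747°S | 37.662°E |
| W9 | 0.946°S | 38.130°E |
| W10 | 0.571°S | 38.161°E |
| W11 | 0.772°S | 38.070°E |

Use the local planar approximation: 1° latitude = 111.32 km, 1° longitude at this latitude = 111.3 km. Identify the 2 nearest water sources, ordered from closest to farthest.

Distances from 0.864°S, 38.023°E:
W1: 28.931 km
W2: 28.623 km
W3: 35.724 km
W4: 17.987 km
W5: 51.501 km
W6: 38.254 km
W7: 47.918 km
W8: 42.238 km
W9: 15.005 km
W10: 36.052 km
W11: 11.500 km
Sorted: W11 (11.500 km) < W9 (15.005 km) < W4 (17.987 km) < W2 (28.623 km) < …

W11, W9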